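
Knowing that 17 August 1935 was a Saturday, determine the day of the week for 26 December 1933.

Count forward from the earlier date (December 26, 1933) to the later (August 17, 1935):
December 26, 1933 → December 26, 1934: 365 days.
December 1934: 31 − 26 = 5 days remain.
Then January (31), February 1935 (28), March (31), April (30), May (31), June (30), July (31): 31 + 28 + 31 + 30 + 31 + 30 + 31 = 212 days.
August 1–17, 1935: 17 days.
Residual: 234 days.
Total: 599 days.
599 mod 7 = 4, so 4 days before Saturday is Tuesday.

Tuesday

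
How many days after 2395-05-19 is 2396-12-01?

Day-of-year of May 19, 2395: 139.
Day-of-year of December 1, 2396: 336.
2395 has 365 days, so 365 − 139 = 226 days remain in 2395.
Total: 226 + 336 = 562 days.

562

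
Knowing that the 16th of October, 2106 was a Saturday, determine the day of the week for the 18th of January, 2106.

Monday

Count forward from the earlier date (January 18, 2106) to the later (October 16, 2106):
January 2106: 31 − 18 = 13 days remain.
Then February 2106 (28), March (31), April (30), May (31), June (30), July (31), August (31), September (30): 28 + 31 + 30 + 31 + 30 + 31 + 31 + 30 = 242 days.
October 1–16, 2106: 16 days.
Total: 13 + 242 + 16 = 271 days.
271 mod 7 = 5, so 5 days before Saturday is Monday.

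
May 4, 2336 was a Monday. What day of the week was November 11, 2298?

Friday

Count forward from the earlier date (November 11, 2298) to the later (May 4, 2336):
From November 11, 2298 to November 11, 2335: 37 years, of which 8 contain a Feb 29 — 29×365 + 8×366 = 13513 days.
(2300 is not a leap year (divisible by 100 but not 400).)
November 2335: 30 − 11 = 19 days remain.
Then December (31), January (31), February 2336 (29), March (31), April (30): 31 + 31 + 29 + 31 + 30 = 152 days.
May 1–4, 2336: 4 days.
Residual: 175 days.
Total: 13688 days.
13688 mod 7 = 3, so 3 days before Monday is Friday.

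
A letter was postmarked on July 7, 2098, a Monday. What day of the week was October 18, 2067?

Tuesday

Count forward from the earlier date (October 18, 2067) to the later (July 7, 2098):
Day-of-year of October 18, 2067: 291.
Day-of-year of July 7, 2098: 188.
2067 has 365 days, so 365 − 291 = 74 days remain in 2067.
Full years 2068–2097: 22 common + 8 leap = 22×365 + 8×366 = 10958 days.
Total: 74 + 10958 + 188 = 11220 days.
11220 mod 7 = 6, so 6 days before Monday is Tuesday.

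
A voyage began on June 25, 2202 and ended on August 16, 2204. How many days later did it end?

June 2202: 30 − 25 = 5 days remain.
Then 25 full months totalling 762 days.
August 1–16, 2204: 16 days.
Total: 5 + 762 + 16 = 783 days.

783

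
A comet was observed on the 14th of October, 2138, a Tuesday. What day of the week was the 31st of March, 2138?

Count forward from the earlier date (March 31, 2138) to the later (October 14, 2138):
March 2138: 31 − 31 = 0 days remain.
Then April (30), May (31), June (30), July (31), August (31), September (30): 30 + 31 + 30 + 31 + 31 + 30 = 183 days.
October 1–14, 2138: 14 days.
Total: 0 + 183 + 14 = 197 days.
197 mod 7 = 1, so 1 day before Tuesday is Monday.

Monday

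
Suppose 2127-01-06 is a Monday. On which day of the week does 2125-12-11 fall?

Count forward from the earlier date (December 11, 2125) to the later (January 6, 2127):
Day-of-year of December 11, 2125: 345.
Day-of-year of January 6, 2127: 6.
2125 has 365 days, so 365 − 345 = 20 days remain in 2125.
Full years: 2126: 365. Sum = 365.
Total: 20 + 365 + 6 = 391 days.
391 mod 7 = 6, so 6 days before Monday is Tuesday.

Tuesday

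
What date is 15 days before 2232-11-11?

2232-10-27

Count 15 days before November 11, 2232:
October 2232: 31 − 27 = 4 days remain.
November 1–11, 2232: 11 days.
Total: 4 + 11 = 15 days.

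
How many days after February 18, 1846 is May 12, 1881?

12867

From February 18, 1846 to February 18, 1881: 35 years, of which 9 contain a Feb 29 — 26×365 + 9×366 = 12784 days.
February 1881: 28 − 18 = 10 days remain (1881 is not a leap year, so February has 28 days).
Then March (31), April (30): 31 + 30 = 61 days.
May 1–12, 1881: 12 days.
Residual: 83 days.
Total: 12867 days.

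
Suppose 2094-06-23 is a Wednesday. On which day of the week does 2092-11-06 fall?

Thursday

Count forward from the earlier date (November 6, 2092) to the later (June 23, 2094):
November 6, 2092 → November 6, 2093: 365 days.
November 2093: 30 − 6 = 24 days remain.
Then December (31), January (31), February 2094 (28), March (31), April (30), May (31): 31 + 31 + 28 + 31 + 30 + 31 = 182 days.
June 1–23, 2094: 23 days.
Residual: 229 days.
Total: 594 days.
594 mod 7 = 6, so 6 days before Wednesday is Thursday.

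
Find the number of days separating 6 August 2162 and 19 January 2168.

1992

August 6, 2162 → August 6, 2163: 365 days.
August 6, 2163 → August 6, 2164: 366 days (2164 is a leap year).
August 6, 2164 → August 6, 2165: 365 days.
August 6, 2165 → August 6, 2166: 365 days.
August 6, 2166 → August 6, 2167: 365 days.
August 2167: 31 − 6 = 25 days remain.
Then September (30), October (31), November (30), December (31): 30 + 31 + 30 + 31 = 122 days.
January 1–19, 2168: 19 days.
Residual: 166 days.
Total: 1992 days.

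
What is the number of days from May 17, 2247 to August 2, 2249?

May 17, 2247 → May 17, 2248: 366 days (2248 is a leap year).
May 17, 2248 → May 17, 2249: 365 days.
May 2249: 31 − 17 = 14 days remain.
Then June (30), July (31): 30 + 31 = 61 days.
August 1–2, 2249: 2 days.
Residual: 77 days.
Total: 808 days.

808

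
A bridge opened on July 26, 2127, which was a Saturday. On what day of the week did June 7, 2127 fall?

Saturday

Count forward from the earlier date (June 7, 2127) to the later (July 26, 2127):
June 2127: 30 − 7 = 23 days remain.
July 1–26, 2127: 26 days.
Total: 23 + 26 = 49 days.
49 is a multiple of 7, so June 7, 2127 falls on the same weekday: Saturday.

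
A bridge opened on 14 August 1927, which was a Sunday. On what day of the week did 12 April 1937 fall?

Day-of-year of August 14, 1927: 226.
Day-of-year of April 12, 1937: 102.
1927 has 365 days, so 365 − 226 = 139 days remain in 1927.
Full years 1928–1936: 6 common + 3 leap = 6×365 + 3×366 = 3288 days.
Total: 139 + 3288 + 102 = 3529 days.
3529 mod 7 = 1, so 1 day after Sunday is Monday.

Monday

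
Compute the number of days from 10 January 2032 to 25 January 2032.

15

Within January 2032: 25 − 10 = 15 days.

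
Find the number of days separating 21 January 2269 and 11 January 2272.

1085

Day-of-year of January 21, 2269: 21.
Day-of-year of January 11, 2272: 11.
2269 has 365 days, so 365 − 21 = 344 days remain in 2269.
Full years: 2270: 365; 2271: 365. Sum = 730.
Total: 344 + 730 + 11 = 1085 days.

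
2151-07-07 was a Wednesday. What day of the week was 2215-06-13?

From July 7, 2151 to July 7, 2214: 63 years, of which 15 contain a Feb 29 — 48×365 + 15×366 = 23010 days.
(2200 is not a leap year (divisible by 100 but not 400).)
July 2214: 31 − 7 = 24 days remain.
Then 10 full months totalling 304 days.
June 1–13, 2215: 13 days.
Residual: 341 days.
Total: 23351 days.
23351 mod 7 = 6, so 6 days after Wednesday is Tuesday.

Tuesday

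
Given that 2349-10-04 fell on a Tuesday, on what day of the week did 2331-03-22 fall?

Count forward from the earlier date (March 22, 2331) to the later (October 4, 2349):
Day-of-year of March 22, 2331: 81.
Day-of-year of October 4, 2349: 277.
2331 has 365 days, so 365 − 81 = 284 days remain in 2331.
Full years 2332–2348: 12 common + 5 leap = 12×365 + 5×366 = 6210 days.
Total: 284 + 6210 + 277 = 6771 days.
6771 mod 7 = 2, so 2 days before Tuesday is Sunday.

Sunday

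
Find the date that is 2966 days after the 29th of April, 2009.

the 12th of June, 2017

Count 2966 days after April 29, 2009:
From April 29, 2009 to April 29, 2017: 8 years, of which 2 contain a Feb 29 — 6×365 + 2×366 = 2922 days.
April 2017: 30 − 29 = 1 day remains.
Then May (31): 31 days.
June 1–12, 2017: 12 days.
Residual: 44 days.
Total: 2966 days.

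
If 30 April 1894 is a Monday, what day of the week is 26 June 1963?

From April 30, 1894 to April 30, 1963: 69 years, of which 16 contain a Feb 29 — 53×365 + 16×366 = 25201 days.
(1900 is not a leap year (divisible by 100 but not 400).)
April 1963: 30 − 30 = 0 days remain.
Then May (31): 31 days.
June 1–26, 1963: 26 days.
Residual: 57 days.
Total: 25258 days.
25258 mod 7 = 2, so 2 days after Monday is Wednesday.

Wednesday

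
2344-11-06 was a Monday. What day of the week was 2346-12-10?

Day-of-year of November 6, 2344: 311.
Day-of-year of December 10, 2346: 344.
2344 has 366 days, so 366 − 311 = 55 days remain in 2344.
Full years: 2345: 365. Sum = 365.
Total: 55 + 365 + 344 = 764 days.
764 mod 7 = 1, so 1 day after Monday is Tuesday.

Tuesday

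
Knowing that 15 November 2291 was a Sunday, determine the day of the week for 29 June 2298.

Day-of-year of November 15, 2291: 319.
Day-of-year of June 29, 2298: 180.
2291 has 365 days, so 365 − 319 = 46 days remain in 2291.
Full years: 2292: 366; 2293: 365; 2294: 365; 2295: 365; 2296: 366; 2297: 365. Sum = 2192.
Total: 46 + 2192 + 180 = 2418 days.
2418 mod 7 = 3, so 3 days after Sunday is Wednesday.

Wednesday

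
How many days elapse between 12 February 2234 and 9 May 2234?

February 2234: 28 − 12 = 16 days remain (2234 is not a leap year, so February has 28 days).
Then March (31), April (30): 31 + 30 = 61 days.
May 1–9, 2234: 9 days.
Total: 16 + 61 + 9 = 86 days.

86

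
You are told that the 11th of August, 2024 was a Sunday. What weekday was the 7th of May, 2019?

Count forward from the earlier date (May 7, 2019) to the later (August 11, 2024):
Day-of-year of May 7, 2019: 127.
Day-of-year of August 11, 2024: 224.
2019 has 365 days, so 365 − 127 = 238 days remain in 2019.
Full years: 2020: 366; 2021: 365; 2022: 365; 2023: 365. Sum = 1461.
Total: 238 + 1461 + 224 = 1923 days.
1923 mod 7 = 5, so 5 days before Sunday is Tuesday.

Tuesday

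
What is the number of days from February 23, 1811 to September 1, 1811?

February 1811: 28 − 23 = 5 days remain (1811 is not a leap year, so February has 28 days).
Then March (31), April (30), May (31), June (30), July (31), August (31): 31 + 30 + 31 + 30 + 31 + 31 = 184 days.
September 1, 1811: 1 day.
Total: 5 + 184 + 1 = 190 days.

190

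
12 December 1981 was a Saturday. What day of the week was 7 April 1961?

Friday

Count forward from the earlier date (April 7, 1961) to the later (December 12, 1981):
From April 7, 1961 to April 7, 1981: 20 years, of which 5 contain a Feb 29 — 15×365 + 5×366 = 7305 days.
April 1981: 30 − 7 = 23 days remain.
Then May (31), June (30), July (31), August (31), September (30), October (31), November (30): 31 + 30 + 31 + 31 + 30 + 31 + 30 = 214 days.
December 1–12, 1981: 12 days.
Residual: 249 days.
Total: 7554 days.
7554 mod 7 = 1, so 1 day before Saturday is Friday.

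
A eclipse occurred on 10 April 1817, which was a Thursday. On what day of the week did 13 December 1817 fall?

April 1817: 30 − 10 = 20 days remain.
Then May (31), June (30), July (31), August (31), September (30), October (31), November (30): 31 + 30 + 31 + 31 + 30 + 31 + 30 = 214 days.
December 1–13, 1817: 13 days.
Total: 20 + 214 + 13 = 247 days.
247 mod 7 = 2, so 2 days after Thursday is Saturday.

Saturday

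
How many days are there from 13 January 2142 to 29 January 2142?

Within January 2142: 29 − 13 = 16 days.

16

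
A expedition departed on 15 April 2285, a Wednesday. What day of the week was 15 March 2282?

Wednesday

Count forward from the earlier date (March 15, 2282) to the later (April 15, 2285):
March 15, 2282 → March 15, 2283: 365 days.
March 15, 2283 → March 15, 2284: 366 days (2284 is a leap year).
March 15, 2284 → March 15, 2285: 365 days.
March 2285: 31 − 15 = 16 days remain.
April 1–15, 2285: 15 days.
Residual: 31 days.
Total: 1127 days.
1127 is a multiple of 7, so 15 March 2282 falls on the same weekday: Wednesday.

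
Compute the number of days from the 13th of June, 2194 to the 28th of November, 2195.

533

Day-of-year of June 13, 2194: 164.
Day-of-year of November 28, 2195: 332.
2194 has 365 days, so 365 − 164 = 201 days remain in 2194.
Total: 201 + 332 = 533 days.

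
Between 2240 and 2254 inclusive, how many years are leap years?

4

Years divisible by 4 in [2240, 2254]: 2240, 2244, 2248, 2252.
No century exceptions apply. Count: 4.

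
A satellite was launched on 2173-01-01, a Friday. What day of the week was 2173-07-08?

Thursday

January 2173: 31 − 1 = 30 days remain.
Then February 2173 (28), March (31), April (30), May (31), June (30): 28 + 31 + 30 + 31 + 30 = 150 days.
July 1–8, 2173: 8 days.
Total: 30 + 150 + 8 = 188 days.
188 mod 7 = 6, so 6 days after Friday is Thursday.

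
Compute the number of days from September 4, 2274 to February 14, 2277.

September 4, 2274 → September 4, 2275: 365 days.
September 4, 2275 → September 4, 2276: 366 days (2276 is a leap year).
September 2276: 30 − 4 = 26 days remain.
Then October (31), November (30), December (31), January (31): 31 + 30 + 31 + 31 = 123 days.
February 1–14, 2277: 14 days (2277 is not a leap year).
Residual: 163 days.
Total: 894 days.

894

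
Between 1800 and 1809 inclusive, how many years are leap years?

Years divisible by 4 in [1800, 1809]: 1800, 1804, 1808.
Of these, 1800 is divisible by 100 but not 400, so not leap.
Leap years: 3 − 1 = 2.

2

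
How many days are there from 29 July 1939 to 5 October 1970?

From July 29, 1939 to July 29, 1970: 31 years, of which 8 contain a Feb 29 — 23×365 + 8×366 = 11323 days.
July 1970: 31 − 29 = 2 days remain.
Then August (31), September (30): 31 + 30 = 61 days.
October 1–5, 1970: 5 days.
Residual: 68 days.
Total: 11391 days.

11391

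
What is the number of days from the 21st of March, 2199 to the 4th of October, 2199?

March 2199: 31 − 21 = 10 days remain.
Then April (30), May (31), June (30), July (31), August (31), September (30): 30 + 31 + 30 + 31 + 31 + 30 = 183 days.
October 1–4, 2199: 4 days.
Total: 10 + 183 + 4 = 197 days.

197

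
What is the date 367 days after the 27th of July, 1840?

the 29th of July, 1841

Count 367 days after July 27, 1840:
July 1840: 31 − 27 = 4 days remain.
Then 11 full months totalling 334 days.
July 1–29, 1841: 29 days.
Total: 4 + 334 + 29 = 367 days.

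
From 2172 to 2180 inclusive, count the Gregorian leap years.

3

Years divisible by 4 in [2172, 2180]: 2172, 2176, 2180.
No century exceptions apply. Count: 3.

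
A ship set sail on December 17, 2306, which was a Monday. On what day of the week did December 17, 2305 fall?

Sunday

Count forward from the earlier date (December 17, 2305) to the later (December 17, 2306):
Day-of-year of December 17, 2305: 351.
Day-of-year of December 17, 2306: 351.
2305 has 365 days, so 365 − 351 = 14 days remain in 2305.
Total: 14 + 351 = 365 days.
365 mod 7 = 1, so 1 day before Monday is Sunday.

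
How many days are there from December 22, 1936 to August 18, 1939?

969

Day-of-year of December 22, 1936: 357.
Day-of-year of August 18, 1939: 230.
1936 has 366 days, so 366 − 357 = 9 days remain in 1936.
Full years: 1937: 365; 1938: 365. Sum = 730.
Total: 9 + 730 + 230 = 969 days.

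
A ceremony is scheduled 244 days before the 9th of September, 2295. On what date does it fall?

the 8th of January, 2295

Count 244 days before September 9, 2295:
January 2295: 31 − 8 = 23 days remain.
Then February 2295 (28), March (31), April (30), May (31), June (30), July (31), August (31): 28 + 31 + 30 + 31 + 30 + 31 + 31 = 212 days.
September 1–9, 2295: 9 days.
Total: 23 + 212 + 9 = 244 days.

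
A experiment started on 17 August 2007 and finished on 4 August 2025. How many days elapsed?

6562

From August 17, 2007 to August 17, 2024: 17 years, of which 5 contain a Feb 29 — 12×365 + 5×366 = 6210 days.
August 2024: 31 − 17 = 14 days remain.
Then 11 full months totalling 334 days.
August 1–4, 2025: 4 days.
Residual: 352 days.
Total: 6562 days.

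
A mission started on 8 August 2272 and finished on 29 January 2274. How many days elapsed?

539

August 2272: 31 − 8 = 23 days remain.
Then 16 full months totalling 487 days.
January 1–29, 2274: 29 days.
Total: 23 + 487 + 29 = 539 days.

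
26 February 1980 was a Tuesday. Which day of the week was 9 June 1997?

From February 26, 1980 to February 26, 1997: 17 years, of which 5 contain a Feb 29 — 12×365 + 5×366 = 6210 days.
February 1997: 28 − 26 = 2 days remain (1997 is not a leap year, so February has 28 days).
Then March (31), April (30), May (31): 31 + 30 + 31 = 92 days.
June 1–9, 1997: 9 days.
Residual: 103 days.
Total: 6313 days.
6313 mod 7 = 6, so 6 days after Tuesday is Monday.

Monday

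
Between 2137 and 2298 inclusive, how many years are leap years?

39

Years divisible by 4: 2140, 2144, …, 2296 — 40 in all.
Of these, 2200 is divisible by 100 but not 400, so not leap.
Leap years: 40 − 1 = 39.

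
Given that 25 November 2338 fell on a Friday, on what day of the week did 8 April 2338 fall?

Friday

Count forward from the earlier date (April 8, 2338) to the later (November 25, 2338):
April 2338: 30 − 8 = 22 days remain.
Then May (31), June (30), July (31), August (31), September (30), October (31): 31 + 30 + 31 + 31 + 30 + 31 = 184 days.
November 1–25, 2338: 25 days.
Total: 22 + 184 + 25 = 231 days.
231 is a multiple of 7, so 8 April 2338 falls on the same weekday: Friday.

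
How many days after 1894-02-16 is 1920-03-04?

From February 16, 1894 to February 16, 1920: 26 years, of which 5 contain a Feb 29 — 21×365 + 5×366 = 9495 days.
(1900 is not a leap year (divisible by 100 but not 400).)
February 1920: 29 − 16 = 13 days remain (1920 is a leap year, so February has 29 days).
March 1–4, 1920: 4 days.
Residual: 17 days.
Total: 9512 days.

9512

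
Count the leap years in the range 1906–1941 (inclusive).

Years divisible by 4 in [1906, 1941]: 1908, 1912, 1916, 1920, 1924, 1928, 1932, 1936, 1940.
No century exceptions apply. Count: 9.

9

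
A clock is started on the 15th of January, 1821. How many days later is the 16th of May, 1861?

Day-of-year of January 15, 1821: 15.
Day-of-year of May 16, 1861: 136.
1821 has 365 days, so 365 − 15 = 350 days remain in 1821.
Full years 1822–1860: 29 common + 10 leap = 29×365 + 10×366 = 14245 days.
Total: 350 + 14245 + 136 = 14731 days.

14731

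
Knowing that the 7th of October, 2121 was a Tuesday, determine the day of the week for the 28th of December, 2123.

Tuesday

Day-of-year of October 7, 2121: 280.
Day-of-year of December 28, 2123: 362.
2121 has 365 days, so 365 − 280 = 85 days remain in 2121.
Full years: 2122: 365. Sum = 365.
Total: 85 + 365 + 362 = 812 days.
812 is a multiple of 7, so the 28th of December, 2123 falls on the same weekday: Tuesday.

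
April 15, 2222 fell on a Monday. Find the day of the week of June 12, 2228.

Day-of-year of April 15, 2222: 105.
Day-of-year of June 12, 2228: 164.
2222 has 365 days, so 365 − 105 = 260 days remain in 2222.
Full years: 2223: 365; 2224: 366; 2225: 365; 2226: 365; 2227: 365. Sum = 1826.
Total: 260 + 1826 + 164 = 2250 days.
2250 mod 7 = 3, so 3 days after Monday is Thursday.

Thursday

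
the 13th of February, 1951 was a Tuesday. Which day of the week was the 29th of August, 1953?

Day-of-year of February 13, 1951: 44.
Day-of-year of August 29, 1953: 241.
1951 has 365 days, so 365 − 44 = 321 days remain in 1951.
Full years: 1952: 366. Sum = 366.
Total: 321 + 366 + 241 = 928 days.
928 mod 7 = 4, so 4 days after Tuesday is Saturday.

Saturday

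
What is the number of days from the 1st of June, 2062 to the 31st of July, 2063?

June 1, 2062 → June 1, 2063: 365 days.
June 2063: 30 − 1 = 29 days remain.
July 1–31, 2063: 31 days.
Residual: 60 days.
Total: 425 days.

425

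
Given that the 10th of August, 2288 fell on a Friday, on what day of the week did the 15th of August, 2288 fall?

Wednesday

Within August 2288: 15 − 10 = 5 days.
5 mod 7 = 5, so 5 days after Friday is Wednesday.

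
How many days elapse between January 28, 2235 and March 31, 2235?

January 2235: 31 − 28 = 3 days remain.
Then February 2235 (28): 28 days.
March 1–31, 2235: 31 days.
Total: 3 + 28 + 31 = 62 days.

62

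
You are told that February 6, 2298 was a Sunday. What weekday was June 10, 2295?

Monday

Count forward from the earlier date (June 10, 2295) to the later (February 6, 2298):
Day-of-year of June 10, 2295: 161.
Day-of-year of February 6, 2298: 37.
2295 has 365 days, so 365 − 161 = 204 days remain in 2295.
Full years: 2296: 366; 2297: 365. Sum = 731.
Total: 204 + 731 + 37 = 972 days.
972 mod 7 = 6, so 6 days before Sunday is Monday.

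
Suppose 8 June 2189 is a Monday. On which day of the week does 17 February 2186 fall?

Count forward from the earlier date (February 17, 2186) to the later (June 8, 2189):
Day-of-year of February 17, 2186: 48.
Day-of-year of June 8, 2189: 159.
2186 has 365 days, so 365 − 48 = 317 days remain in 2186.
Full years: 2187: 365; 2188: 366. Sum = 731.
Total: 317 + 731 + 159 = 1207 days.
1207 mod 7 = 3, so 3 days before Monday is Friday.

Friday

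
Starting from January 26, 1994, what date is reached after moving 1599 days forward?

June 13, 1998

Count 1599 days after January 26, 1994:
January 26, 1994 → January 26, 1995: 365 days.
January 26, 1995 → January 26, 1996: 365 days.
January 26, 1996 → January 26, 1997: 366 days (1996 is a leap year).
January 26, 1997 → January 26, 1998: 365 days.
January 1998: 31 − 26 = 5 days remain.
Then February 1998 (28), March (31), April (30), May (31): 28 + 31 + 30 + 31 = 120 days.
June 1–13, 1998: 13 days.
Residual: 138 days.
Total: 1599 days.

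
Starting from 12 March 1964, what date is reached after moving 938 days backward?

17 August 1961

Count 938 days before March 12, 1964:
Day-of-year of August 17, 1961: 229.
Day-of-year of March 12, 1964: 72.
1961 has 365 days, so 365 − 229 = 136 days remain in 1961.
Full years: 1962: 365; 1963: 365. Sum = 730.
Total: 136 + 730 + 72 = 938 days.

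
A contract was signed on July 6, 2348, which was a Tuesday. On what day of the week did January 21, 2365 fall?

Day-of-year of July 6, 2348: 188.
Day-of-year of January 21, 2365: 21.
2348 has 366 days, so 366 − 188 = 178 days remain in 2348.
Full years 2349–2364: 12 common + 4 leap = 12×365 + 4×366 = 5844 days.
Total: 178 + 5844 + 21 = 6043 days.
6043 mod 7 = 2, so 2 days after Tuesday is Thursday.

Thursday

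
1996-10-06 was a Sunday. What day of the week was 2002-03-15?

October 6, 1996 → October 6, 1997: 365 days.
October 6, 1997 → October 6, 1998: 365 days.
October 6, 1998 → October 6, 1999: 365 days.
October 6, 1999 → October 6, 2000: 366 days (2000 is a leap year (divisible by 400)).
October 6, 2000 → October 6, 2001: 365 days.
October 2001: 31 − 6 = 25 days remain.
Then November (30), December (31), January (31), February 2002 (28): 30 + 31 + 31 + 28 = 120 days.
March 1–15, 2002: 15 days.
Residual: 160 days.
Total: 1986 days.
1986 mod 7 = 5, so 5 days after Sunday is Friday.

Friday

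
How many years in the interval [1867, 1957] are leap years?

22

Years divisible by 4: 1868, 1872, …, 1956 — 23 in all.
Of these, 1900 is divisible by 100 but not 400, so not leap.
Leap years: 23 − 1 = 22.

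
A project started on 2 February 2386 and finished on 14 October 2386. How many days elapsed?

254

February 2386: 28 − 2 = 26 days remain (2386 is not a leap year, so February has 28 days).
Then March (31), April (30), May (31), June (30), July (31), August (31), September (30): 31 + 30 + 31 + 30 + 31 + 31 + 30 = 214 days.
October 1–14, 2386: 14 days.
Total: 26 + 214 + 14 = 254 days.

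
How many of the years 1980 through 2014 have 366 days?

Years divisible by 4 in [1980, 2014]: 1980, 1984, 1988, 1992, 1996, 2000, 2004, 2008, 2012.
2000 is divisible by 400, so still leap.
No century exceptions apply. Count: 9.

9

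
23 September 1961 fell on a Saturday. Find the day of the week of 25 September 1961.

Monday

Within September 1961: 25 − 23 = 2 days.
2 mod 7 = 2, so 2 days after Saturday is Monday.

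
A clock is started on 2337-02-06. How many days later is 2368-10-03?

Day-of-year of February 6, 2337: 37.
Day-of-year of October 3, 2368: 277.
2337 has 365 days, so 365 − 37 = 328 days remain in 2337.
Full years 2338–2367: 23 common + 7 leap = 23×365 + 7×366 = 10957 days.
Total: 328 + 10957 + 277 = 11562 days.

11562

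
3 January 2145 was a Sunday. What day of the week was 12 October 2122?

Count forward from the earlier date (October 12, 2122) to the later (January 3, 2145):
From October 12, 2122 to October 12, 2144: 22 years, of which 6 contain a Feb 29 — 16×365 + 6×366 = 8036 days.
October 2144: 31 − 12 = 19 days remain.
Then November (30), December (31): 30 + 31 = 61 days.
January 1–3, 2145: 3 days.
Residual: 83 days.
Total: 8119 days.
8119 mod 7 = 6, so 6 days before Sunday is Monday.

Monday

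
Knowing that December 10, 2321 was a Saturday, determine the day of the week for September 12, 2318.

Count forward from the earlier date (September 12, 2318) to the later (December 10, 2321):
September 12, 2318 → September 12, 2319: 365 days.
September 12, 2319 → September 12, 2320: 366 days (2320 is a leap year).
September 12, 2320 → September 12, 2321: 365 days.
September 2321: 30 − 12 = 18 days remain.
Then October (31), November (30): 31 + 30 = 61 days.
December 1–10, 2321: 10 days.
Residual: 89 days.
Total: 1185 days.
1185 mod 7 = 2, so 2 days before Saturday is Thursday.

Thursday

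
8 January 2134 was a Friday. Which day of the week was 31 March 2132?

Count forward from the earlier date (March 31, 2132) to the later (January 8, 2134):
March 2132: 31 − 31 = 0 days remain.
Then 21 full months totalling 640 days.
January 1–8, 2134: 8 days.
Total: 0 + 640 + 8 = 648 days.
648 mod 7 = 4, so 4 days before Friday is Monday.

Monday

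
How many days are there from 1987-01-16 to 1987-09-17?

244

January 1987: 31 − 16 = 15 days remain.
Then February 1987 (28), March (31), April (30), May (31), June (30), July (31), August (31): 28 + 31 + 30 + 31 + 30 + 31 + 31 = 212 days.
September 1–17, 1987: 17 days.
Total: 15 + 212 + 17 = 244 days.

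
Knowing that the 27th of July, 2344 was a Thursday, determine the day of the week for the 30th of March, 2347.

Day-of-year of July 27, 2344: 209.
Day-of-year of March 30, 2347: 89.
2344 has 366 days, so 366 − 209 = 157 days remain in 2344.
Full years: 2345: 365; 2346: 365. Sum = 730.
Total: 157 + 730 + 89 = 976 days.
976 mod 7 = 3, so 3 days after Thursday is Sunday.

Sunday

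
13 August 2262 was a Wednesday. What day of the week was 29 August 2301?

From August 13, 2262 to August 13, 2301: 39 years, of which 9 contain a Feb 29 — 30×365 + 9×366 = 14244 days.
(2300 is not a leap year (divisible by 100 but not 400).)
Within August 2301: 29 − 13 = 16 days.
Total: 14260 days.
14260 mod 7 = 1, so 1 day after Wednesday is Thursday.

Thursday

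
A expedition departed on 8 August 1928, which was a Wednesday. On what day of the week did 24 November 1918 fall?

Count forward from the earlier date (November 24, 1918) to the later (August 8, 1928):
From November 24, 1918 to November 24, 1927: 9 years, of which 2 contain a Feb 29 — 7×365 + 2×366 = 3287 days.
November 1927: 30 − 24 = 6 days remain.
Then December (31), January (31), February 1928 (29), March (31), April (30), May (31), June (30), July (31): 31 + 31 + 29 + 31 + 30 + 31 + 30 + 31 = 244 days.
August 1–8, 1928: 8 days.
Residual: 258 days.
Total: 3545 days.
3545 mod 7 = 3, so 3 days before Wednesday is Sunday.

Sunday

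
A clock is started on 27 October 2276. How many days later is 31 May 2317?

14825

Day-of-year of October 27, 2276: 301.
Day-of-year of May 31, 2317: 151.
2276 has 366 days, so 366 − 301 = 65 days remain in 2276.
Full years 2277–2316: 31 common + 9 leap = 31×365 + 9×366 = 14609 days.
Total: 65 + 14609 + 151 = 14825 days.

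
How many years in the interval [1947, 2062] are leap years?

Years divisible by 4: 1948, 1952, …, 2060 — 29 in all.
2000 is divisible by 400, so still leap.
No century exceptions apply. Count: 29.

29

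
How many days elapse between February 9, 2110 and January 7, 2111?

332

February 2110: 28 − 9 = 19 days remain (2110 is not a leap year, so February has 28 days).
Then 10 full months totalling 306 days.
January 1–7, 2111: 7 days.
Residual: 332 days.
Total: 332 days.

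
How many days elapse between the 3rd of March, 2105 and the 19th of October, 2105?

March 2105: 31 − 3 = 28 days remain.
Then April (30), May (31), June (30), July (31), August (31), September (30): 30 + 31 + 30 + 31 + 31 + 30 = 183 days.
October 1–19, 2105: 19 days.
Total: 28 + 183 + 19 = 230 days.

230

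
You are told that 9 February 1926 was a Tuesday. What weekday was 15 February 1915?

Monday

Count forward from the earlier date (February 15, 1915) to the later (February 9, 1926):
Day-of-year of February 15, 1915: 46.
Day-of-year of February 9, 1926: 40.
1915 has 365 days, so 365 − 46 = 319 days remain in 1915.
Full years 1916–1925: 7 common + 3 leap = 7×365 + 3×366 = 3653 days.
Total: 319 + 3653 + 40 = 4012 days.
4012 mod 7 = 1, so 1 day before Tuesday is Monday.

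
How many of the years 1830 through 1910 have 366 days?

Years divisible by 4: 1832, 1836, …, 1908 — 20 in all.
Of these, 1900 is divisible by 100 but not 400, so not leap.
Leap years: 20 − 1 = 19.

19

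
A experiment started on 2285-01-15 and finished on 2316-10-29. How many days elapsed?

11609

Day-of-year of January 15, 2285: 15.
Day-of-year of October 29, 2316: 303.
2285 has 365 days, so 365 − 15 = 350 days remain in 2285.
Full years 2286–2315: 24 common + 6 leap = 24×365 + 6×366 = 10956 days.
Total: 350 + 10956 + 303 = 11609 days.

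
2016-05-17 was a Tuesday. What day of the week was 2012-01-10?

Count forward from the earlier date (January 10, 2012) to the later (May 17, 2016):
Day-of-year of January 10, 2012: 10.
Day-of-year of May 17, 2016: 138.
2012 has 366 days, so 366 − 10 = 356 days remain in 2012.
Full years: 2013: 365; 2014: 365; 2015: 365. Sum = 1095.
Total: 356 + 1095 + 138 = 1589 days.
1589 is a multiple of 7, so 2012-01-10 falls on the same weekday: Tuesday.

Tuesday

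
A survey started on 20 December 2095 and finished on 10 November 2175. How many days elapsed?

29179

From December 20, 2095 to December 20, 2174: 79 years, of which 19 contain a Feb 29 — 60×365 + 19×366 = 28854 days.
(2100 is not a leap year (divisible by 100 but not 400).)
December 2174: 31 − 20 = 11 days remain.
Then 10 full months totalling 304 days.
November 1–10, 2175: 10 days.
Residual: 325 days.
Total: 29179 days.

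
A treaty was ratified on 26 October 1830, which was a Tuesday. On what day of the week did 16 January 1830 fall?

Saturday

Count forward from the earlier date (January 16, 1830) to the later (October 26, 1830):
January 1830: 31 − 16 = 15 days remain.
Then February 1830 (28), March (31), April (30), May (31), June (30), July (31), August (31), September (30): 28 + 31 + 30 + 31 + 30 + 31 + 31 + 30 = 242 days.
October 1–26, 1830: 26 days.
Total: 15 + 242 + 26 = 283 days.
283 mod 7 = 3, so 3 days before Tuesday is Saturday.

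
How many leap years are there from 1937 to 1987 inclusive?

Years divisible by 4 in [1937, 1987]: 1940, 1944, 1948, 1952, 1956, 1960, 1964, 1968, 1972, 1976, 1980, 1984.
No century exceptions apply. Count: 12.

12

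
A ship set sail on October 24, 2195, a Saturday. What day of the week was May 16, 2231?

Monday

From October 24, 2195 to October 24, 2230: 35 years, of which 8 contain a Feb 29 — 27×365 + 8×366 = 12783 days.
(2200 is not a leap year (divisible by 100 but not 400).)
October 2230: 31 − 24 = 7 days remain.
Then November (30), December (31), January (31), February 2231 (28), March (31), April (30): 30 + 31 + 31 + 28 + 31 + 30 = 181 days.
May 1–16, 2231: 16 days.
Residual: 204 days.
Total: 12987 days.
12987 mod 7 = 2, so 2 days after Saturday is Monday.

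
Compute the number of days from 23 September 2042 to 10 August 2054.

Day-of-year of September 23, 2042: 266.
Day-of-year of August 10, 2054: 222.
2042 has 365 days, so 365 − 266 = 99 days remain in 2042.
Full years 2043–2053: 8 common + 3 leap = 8×365 + 3×366 = 4018 days.
Total: 99 + 4018 + 222 = 4339 days.

4339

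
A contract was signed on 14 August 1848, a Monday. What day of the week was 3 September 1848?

August 1848: 31 − 14 = 17 days remain.
September 1–3, 1848: 3 days.
Total: 17 + 3 = 20 days.
20 mod 7 = 6, so 6 days after Monday is Sunday.

Sunday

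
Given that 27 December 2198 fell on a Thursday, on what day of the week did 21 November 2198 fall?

Wednesday

Count forward from the earlier date (November 21, 2198) to the later (December 27, 2198):
November 2198: 30 − 21 = 9 days remain.
December 1–27, 2198: 27 days.
Total: 9 + 27 = 36 days.
36 mod 7 = 1, so 1 day before Thursday is Wednesday.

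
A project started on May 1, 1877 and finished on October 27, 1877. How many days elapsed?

179

May 1877: 31 − 1 = 30 days remain.
Then June (30), July (31), August (31), September (30): 30 + 31 + 31 + 30 = 122 days.
October 1–27, 1877: 27 days.
Total: 30 + 122 + 27 = 179 days.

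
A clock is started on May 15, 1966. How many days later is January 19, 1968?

614

Day-of-year of May 15, 1966: 135.
Day-of-year of January 19, 1968: 19.
1966 has 365 days, so 365 − 135 = 230 days remain in 1966.
Full years: 1967: 365. Sum = 365.
Total: 230 + 365 + 19 = 614 days.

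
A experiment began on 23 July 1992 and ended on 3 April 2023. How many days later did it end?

Day-of-year of July 23, 1992: 205.
Day-of-year of April 3, 2023: 93.
1992 has 366 days, so 366 − 205 = 161 days remain in 1992.
Full years 1993–2022: 23 common + 7 leap = 23×365 + 7×366 = 10957 days.
Total: 161 + 10957 + 93 = 11211 days.

11211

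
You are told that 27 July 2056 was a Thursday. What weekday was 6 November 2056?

Monday

July 2056: 31 − 27 = 4 days remain.
Then August (31), September (30), October (31): 31 + 30 + 31 = 92 days.
November 1–6, 2056: 6 days.
Total: 4 + 92 + 6 = 102 days.
102 mod 7 = 4, so 4 days after Thursday is Monday.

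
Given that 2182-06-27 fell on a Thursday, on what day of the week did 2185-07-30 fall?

Day-of-year of June 27, 2182: 178.
Day-of-year of July 30, 2185: 211.
2182 has 365 days, so 365 − 178 = 187 days remain in 2182.
Full years: 2183: 365; 2184: 366. Sum = 731.
Total: 187 + 731 + 211 = 1129 days.
1129 mod 7 = 2, so 2 days after Thursday is Saturday.

Saturday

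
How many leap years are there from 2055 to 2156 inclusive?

Years divisible by 4: 2056, 2060, …, 2156 — 26 in all.
Of these, 2100 is divisible by 100 but not 400, so not leap.
Leap years: 26 − 1 = 25.

25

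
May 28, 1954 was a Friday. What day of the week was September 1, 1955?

Day-of-year of May 28, 1954: 148.
Day-of-year of September 1, 1955: 244.
1954 has 365 days, so 365 − 148 = 217 days remain in 1954.
Total: 217 + 244 = 461 days.
461 mod 7 = 6, so 6 days after Friday is Thursday.

Thursday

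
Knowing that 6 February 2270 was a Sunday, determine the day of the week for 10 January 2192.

Tuesday

Count forward from the earlier date (January 10, 2192) to the later (February 6, 2270):
Day-of-year of January 10, 2192: 10.
Day-of-year of February 6, 2270: 37.
2192 has 366 days, so 366 − 10 = 356 days remain in 2192.
Full years 2193–2269: 59 common + 18 leap = 59×365 + 18×366 = 28123 days.
Total: 356 + 28123 + 37 = 28516 days.
28516 mod 7 = 5, so 5 days before Sunday is Tuesday.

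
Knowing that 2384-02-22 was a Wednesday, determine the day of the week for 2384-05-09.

February 2384: 29 − 22 = 7 days remain (2384 is a leap year, so February has 29 days).
Then March (31), April (30): 31 + 30 = 61 days.
May 1–9, 2384: 9 days.
Total: 7 + 61 + 9 = 77 days.
77 is a multiple of 7, so 2384-05-09 falls on the same weekday: Wednesday.

Wednesday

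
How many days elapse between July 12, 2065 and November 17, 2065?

128

July 2065: 31 − 12 = 19 days remain.
Then August (31), September (30), October (31): 31 + 30 + 31 = 92 days.
November 1–17, 2065: 17 days.
Total: 19 + 92 + 17 = 128 days.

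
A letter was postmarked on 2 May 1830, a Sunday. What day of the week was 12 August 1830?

May 1830: 31 − 2 = 29 days remain.
Then June (30), July (31): 30 + 31 = 61 days.
August 1–12, 1830: 12 days.
Total: 29 + 61 + 12 = 102 days.
102 mod 7 = 4, so 4 days after Sunday is Thursday.

Thursday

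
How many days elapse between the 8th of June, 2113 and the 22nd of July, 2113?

June 2113: 30 − 8 = 22 days remain.
July 1–22, 2113: 22 days.
Total: 22 + 22 = 44 days.

44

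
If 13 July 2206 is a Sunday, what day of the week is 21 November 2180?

Count forward from the earlier date (November 21, 2180) to the later (July 13, 2206):
From November 21, 2180 to November 21, 2205: 25 years, of which 5 contain a Feb 29 — 20×365 + 5×366 = 9130 days.
(2200 is not a leap year (divisible by 100 but not 400).)
November 2205: 30 − 21 = 9 days remain.
Then December (31), January (31), February 2206 (28), March (31), April (30), May (31), June (30): 31 + 31 + 28 + 31 + 30 + 31 + 30 = 212 days.
July 1–13, 2206: 13 days.
Residual: 234 days.
Total: 9364 days.
9364 mod 7 = 5, so 5 days before Sunday is Tuesday.

Tuesday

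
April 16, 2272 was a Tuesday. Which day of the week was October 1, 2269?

Count forward from the earlier date (October 1, 2269) to the later (April 16, 2272):
October 1, 2269 → October 1, 2270: 365 days.
October 1, 2270 → October 1, 2271: 365 days.
October 2271: 31 − 1 = 30 days remain.
Then November (30), December (31), January (31), February 2272 (29), March (31): 30 + 31 + 31 + 29 + 31 = 152 days.
April 1–16, 2272: 16 days.
Residual: 198 days.
Total: 928 days.
928 mod 7 = 4, so 4 days before Tuesday is Friday.

Friday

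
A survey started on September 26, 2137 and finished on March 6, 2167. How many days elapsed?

10753

From September 26, 2137 to September 26, 2166: 29 years, of which 7 contain a Feb 29 — 22×365 + 7×366 = 10592 days.
September 2166: 30 − 26 = 4 days remain.
Then October (31), November (30), December (31), January (31), February 2167 (28): 31 + 30 + 31 + 31 + 28 = 151 days.
March 1–6, 2167: 6 days.
Residual: 161 days.
Total: 10753 days.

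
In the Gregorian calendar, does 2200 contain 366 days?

2200 is not a leap year (divisible by 100 but not 400).

No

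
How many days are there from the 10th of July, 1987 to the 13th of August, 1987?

July 1987: 31 − 10 = 21 days remain.
August 1–13, 1987: 13 days.
Total: 21 + 13 = 34 days.

34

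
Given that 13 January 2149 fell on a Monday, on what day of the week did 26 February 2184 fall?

Day-of-year of January 13, 2149: 13.
Day-of-year of February 26, 2184: 57.
2149 has 365 days, so 365 − 13 = 352 days remain in 2149.
Full years 2150–2183: 26 common + 8 leap = 26×365 + 8×366 = 12418 days.
Total: 352 + 12418 + 57 = 12827 days.
12827 mod 7 = 3, so 3 days after Monday is Thursday.

Thursday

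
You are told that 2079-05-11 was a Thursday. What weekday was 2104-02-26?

Tuesday

Day-of-year of May 11, 2079: 131.
Day-of-year of February 26, 2104: 57.
2079 has 365 days, so 365 − 131 = 234 days remain in 2079.
Full years 2080–2103: 19 common + 5 leap = 19×365 + 5×366 = 8765 days.
Total: 234 + 8765 + 57 = 9056 days.
9056 mod 7 = 5, so 5 days after Thursday is Tuesday.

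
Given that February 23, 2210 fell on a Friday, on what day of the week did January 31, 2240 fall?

Day-of-year of February 23, 2210: 54.
Day-of-year of January 31, 2240: 31.
2210 has 365 days, so 365 − 54 = 311 days remain in 2210.
Full years 2211–2239: 22 common + 7 leap = 22×365 + 7×366 = 10592 days.
Total: 311 + 10592 + 31 = 10934 days.
10934 is a multiple of 7, so January 31, 2240 falls on the same weekday: Friday.

Friday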